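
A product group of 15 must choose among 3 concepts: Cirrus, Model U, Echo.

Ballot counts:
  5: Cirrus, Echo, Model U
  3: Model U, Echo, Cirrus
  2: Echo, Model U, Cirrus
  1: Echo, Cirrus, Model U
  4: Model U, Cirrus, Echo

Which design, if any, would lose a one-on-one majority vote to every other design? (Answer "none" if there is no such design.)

Pairwise majorities:
Cirrus vs Model U: Model U wins 9–6.
Cirrus vs Echo: 5+4 = 9 for Cirrus, 6 for Echo — Cirrus by 9–6.
Model U vs Echo: Echo, 8–7.
Every design wins at least one matchup (Cirrus beats Echo; Model U beats Cirrus; Echo beats Model U), so there is no Condorcet loser.

none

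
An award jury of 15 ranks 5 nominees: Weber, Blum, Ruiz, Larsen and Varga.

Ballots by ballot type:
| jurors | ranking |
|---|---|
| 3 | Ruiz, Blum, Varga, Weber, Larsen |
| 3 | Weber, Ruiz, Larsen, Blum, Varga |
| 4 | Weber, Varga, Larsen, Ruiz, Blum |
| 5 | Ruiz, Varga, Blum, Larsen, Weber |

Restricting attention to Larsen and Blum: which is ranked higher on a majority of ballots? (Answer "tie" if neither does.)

Blum

Ballots ranking Larsen above Blum: 3 + 4 = 7.
Ballots ranking Blum above Larsen: 15 − 7 = 8.
Blum wins the head-to-head 8–7.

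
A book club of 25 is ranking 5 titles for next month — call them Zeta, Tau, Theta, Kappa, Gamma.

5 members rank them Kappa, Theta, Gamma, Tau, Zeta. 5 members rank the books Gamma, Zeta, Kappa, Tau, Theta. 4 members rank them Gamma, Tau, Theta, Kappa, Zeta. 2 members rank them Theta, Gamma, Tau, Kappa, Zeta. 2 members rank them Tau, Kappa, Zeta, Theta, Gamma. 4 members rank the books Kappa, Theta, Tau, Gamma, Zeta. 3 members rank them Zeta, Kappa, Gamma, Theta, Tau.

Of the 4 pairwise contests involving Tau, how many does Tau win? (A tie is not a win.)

Tau against each rival (25 members):
Tau vs Zeta: Tau preferred on 5+4+2+2+4 = 17 ballots; Tau wins 17–8.
Tau vs Theta: Tau preferred on 5+4+2 = 11 ballots; Theta wins 14–11.
Tau vs Kappa: Kappa wins 17–8.
Tau vs Gamma: Gamma, 19–6.
Tau beats Zeta; loses to Theta, Kappa, Gamma — 1 pairwise win.

1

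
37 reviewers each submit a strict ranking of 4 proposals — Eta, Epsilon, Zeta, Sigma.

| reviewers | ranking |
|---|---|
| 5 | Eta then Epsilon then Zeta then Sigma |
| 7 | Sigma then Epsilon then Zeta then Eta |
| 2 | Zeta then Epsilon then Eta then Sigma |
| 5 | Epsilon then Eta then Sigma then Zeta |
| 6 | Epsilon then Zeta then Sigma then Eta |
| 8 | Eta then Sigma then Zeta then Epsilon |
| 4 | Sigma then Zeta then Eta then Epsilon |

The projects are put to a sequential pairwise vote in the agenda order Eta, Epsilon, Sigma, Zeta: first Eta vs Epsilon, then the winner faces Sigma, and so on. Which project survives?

Round 1: Eta vs Epsilon — 17–20, Epsilon advances.
Round 2: Epsilon vs Sigma — 18–19, Sigma advances.
Round 3: Sigma vs Zeta — 24–13, Sigma advances.
Sigma survives the agenda.

Sigma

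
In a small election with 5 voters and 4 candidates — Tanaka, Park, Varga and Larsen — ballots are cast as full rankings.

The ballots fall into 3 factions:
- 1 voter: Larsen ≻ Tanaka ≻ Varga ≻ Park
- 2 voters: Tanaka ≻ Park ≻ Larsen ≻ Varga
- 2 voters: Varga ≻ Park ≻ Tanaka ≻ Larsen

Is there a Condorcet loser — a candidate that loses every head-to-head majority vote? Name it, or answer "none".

none

Pairwise majorities:
Tanaka–Park: Tanaka 3–2.
Tanaka vs Varga: Tanaka preferred on 1+2 = 3 ballots; Tanaka wins 3–2.
Tanaka vs Larsen: Tanaka wins 4–1.
Park vs Varga: 2 to 3, Varga.
Park vs Larsen: Park wins 4–1.
Varga vs Larsen: Larsen wins 3–2.
Every candidate wins at least one matchup (Tanaka beats Park; Park beats Larsen; Varga beats Park; Larsen beats Varga), so there is no Condorcet loser.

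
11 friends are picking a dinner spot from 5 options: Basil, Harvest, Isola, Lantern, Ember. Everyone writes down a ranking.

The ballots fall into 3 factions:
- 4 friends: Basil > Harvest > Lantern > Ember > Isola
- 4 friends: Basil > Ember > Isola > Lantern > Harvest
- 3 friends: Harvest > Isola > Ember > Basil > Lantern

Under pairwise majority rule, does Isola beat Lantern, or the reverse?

Isola

Ballots ranking Isola above Lantern: 4 + 3 = 7.
Ballots ranking Lantern above Isola: 11 − 7 = 4.
Isola wins the head-to-head 7–4.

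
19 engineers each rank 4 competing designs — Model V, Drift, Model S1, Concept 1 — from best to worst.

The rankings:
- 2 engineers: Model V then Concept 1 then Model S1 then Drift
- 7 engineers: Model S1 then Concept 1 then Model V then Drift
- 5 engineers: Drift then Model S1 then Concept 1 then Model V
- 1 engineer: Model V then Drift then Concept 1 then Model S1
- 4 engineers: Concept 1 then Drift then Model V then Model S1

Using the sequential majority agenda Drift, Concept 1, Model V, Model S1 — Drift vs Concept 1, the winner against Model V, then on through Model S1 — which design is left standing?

Round 1: Drift vs Concept 1 — 6–13, Concept 1 advances.
Round 2: Concept 1 vs Model V — 16–3, Concept 1 advances.
Round 3: Concept 1 vs Model S1 — 7–12, Model S1 advances.
The agenda winner is Model S1.

Model S1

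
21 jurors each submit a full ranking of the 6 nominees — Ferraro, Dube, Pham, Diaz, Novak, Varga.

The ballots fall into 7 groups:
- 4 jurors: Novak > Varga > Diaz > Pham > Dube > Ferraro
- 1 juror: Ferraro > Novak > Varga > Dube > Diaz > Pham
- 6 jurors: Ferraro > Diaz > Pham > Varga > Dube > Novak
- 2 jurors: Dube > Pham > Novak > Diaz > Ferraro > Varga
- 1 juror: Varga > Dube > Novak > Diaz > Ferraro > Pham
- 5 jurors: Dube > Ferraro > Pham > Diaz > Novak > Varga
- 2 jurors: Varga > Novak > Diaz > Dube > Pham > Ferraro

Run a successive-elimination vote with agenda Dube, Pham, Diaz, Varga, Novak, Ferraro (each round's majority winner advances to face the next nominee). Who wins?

Round 1: Dube vs Pham — 11–10, Dube advances.
Round 2: Dube vs Diaz — 9–12, Diaz advances.
Round 3: Diaz vs Varga — 13–8, Diaz advances.
Round 4: Diaz vs Novak — 11–10, Diaz advances.
Round 5: Diaz vs Ferraro — 9–12, Ferraro advances.
Ferraro survives the agenda.

Ferraro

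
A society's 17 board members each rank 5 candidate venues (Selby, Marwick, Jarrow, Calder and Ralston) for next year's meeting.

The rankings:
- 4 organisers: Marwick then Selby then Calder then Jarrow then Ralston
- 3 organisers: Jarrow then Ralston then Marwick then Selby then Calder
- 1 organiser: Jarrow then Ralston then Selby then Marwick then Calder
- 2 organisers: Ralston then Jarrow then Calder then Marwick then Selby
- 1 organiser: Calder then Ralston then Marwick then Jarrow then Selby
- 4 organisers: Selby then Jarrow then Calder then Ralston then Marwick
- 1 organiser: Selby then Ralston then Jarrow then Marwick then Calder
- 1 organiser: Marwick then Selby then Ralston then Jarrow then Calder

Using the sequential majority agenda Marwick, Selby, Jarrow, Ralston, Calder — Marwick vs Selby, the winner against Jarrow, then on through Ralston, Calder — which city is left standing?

Round 1: Marwick vs Selby — 11–6, Marwick advances.
Round 2: Marwick vs Jarrow — 6–11, Jarrow advances.
Round 3: Jarrow vs Ralston — 12–5, Jarrow advances.
Round 4: Jarrow vs Calder — 12–5, Jarrow advances.
Jarrow survives the agenda.

Jarrow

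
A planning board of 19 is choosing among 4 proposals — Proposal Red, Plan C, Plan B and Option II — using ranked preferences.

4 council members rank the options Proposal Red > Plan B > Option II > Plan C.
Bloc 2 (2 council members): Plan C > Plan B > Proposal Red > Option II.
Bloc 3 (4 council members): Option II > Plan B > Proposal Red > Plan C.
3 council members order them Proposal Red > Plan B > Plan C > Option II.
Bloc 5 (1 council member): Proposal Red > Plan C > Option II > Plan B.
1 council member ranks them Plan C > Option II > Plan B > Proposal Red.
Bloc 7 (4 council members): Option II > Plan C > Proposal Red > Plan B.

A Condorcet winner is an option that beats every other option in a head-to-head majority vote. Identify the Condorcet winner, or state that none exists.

Proposal Red

Check each pair by majority over 19 ballots:
Proposal Red vs Plan C: 12 to 7, Proposal Red.
Proposal Red vs Plan B: 12 to 7, Proposal Red.
Proposal Red vs Option II: Proposal Red wins 10–9.
Plan C vs Plan B: Plan B wins 11–8.
Plan C vs Option II: Option II, 12–7.
Plan B vs Option II: Plan B preferred on 4+2+3 = 9 ballots; Option II wins 10–9.
Proposal Red defeats every rival head-to-head and is the Condorcet winner.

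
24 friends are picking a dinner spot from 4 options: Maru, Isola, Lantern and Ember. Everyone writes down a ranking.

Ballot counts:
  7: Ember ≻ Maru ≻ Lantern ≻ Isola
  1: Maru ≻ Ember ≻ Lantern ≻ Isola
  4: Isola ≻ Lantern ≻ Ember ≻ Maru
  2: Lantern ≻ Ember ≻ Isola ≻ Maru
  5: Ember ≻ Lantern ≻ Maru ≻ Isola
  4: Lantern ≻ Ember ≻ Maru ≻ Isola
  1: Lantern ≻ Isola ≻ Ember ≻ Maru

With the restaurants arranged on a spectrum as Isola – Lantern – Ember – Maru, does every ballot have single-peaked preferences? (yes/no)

Axis positions: Isola=1, Lantern=2, Ember=3, Maru=4.
Group 1 (peak Ember at position 3): ranking walks positions 3-4-2-1, expanding outward from the peak — single-peaked.
Group 2 (peak Maru at position 4): ranking walks positions 4-3-2-1, expanding outward from the peak — single-peaked.
Group 3 (peak Isola at position 1): ranking walks positions 1-2-3-4, expanding outward from the peak — single-peaked.
Group 4 (peak Lantern at position 2): ranking walks positions 2-3-1-4, expanding outward from the peak — single-peaked.
Group 5 (peak Ember at position 3): ranking walks positions 3-2-4-1, expanding outward from the peak — single-peaked.
Group 6 (peak Lantern at position 2): ranking walks positions 2-3-4-1, expanding outward from the peak — single-peaked.
Group 7 (peak Lantern at position 2): ranking walks positions 2-1-3-4, expanding outward from the peak — single-peaked.
Every ranking is single-peaked on this axis.

yes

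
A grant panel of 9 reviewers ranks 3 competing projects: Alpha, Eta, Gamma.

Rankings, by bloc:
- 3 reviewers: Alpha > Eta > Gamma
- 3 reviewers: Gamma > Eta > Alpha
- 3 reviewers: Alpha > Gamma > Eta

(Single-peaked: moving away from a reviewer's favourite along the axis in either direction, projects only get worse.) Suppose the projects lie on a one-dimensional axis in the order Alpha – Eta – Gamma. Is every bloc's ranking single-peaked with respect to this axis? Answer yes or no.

no

Axis positions: Alpha=1, Eta=2, Gamma=3.
Bloc 1 (peak Alpha at position 1): ranking walks positions 1-2-3, expanding outward from the peak — single-peaked.
Bloc 2 (peak Gamma at position 3): ranking walks positions 3-2-1, expanding outward from the peak — single-peaked.
Bloc 3: ranking walks positions 1-3-2; Gamma is ranked above Eta even though Eta lies between Gamma and the peak Alpha on the axis — preferences dip and rise again. Not single-peaked.
Bloc 3 violates single-peakedness, so the profile is not single-peaked on this axis.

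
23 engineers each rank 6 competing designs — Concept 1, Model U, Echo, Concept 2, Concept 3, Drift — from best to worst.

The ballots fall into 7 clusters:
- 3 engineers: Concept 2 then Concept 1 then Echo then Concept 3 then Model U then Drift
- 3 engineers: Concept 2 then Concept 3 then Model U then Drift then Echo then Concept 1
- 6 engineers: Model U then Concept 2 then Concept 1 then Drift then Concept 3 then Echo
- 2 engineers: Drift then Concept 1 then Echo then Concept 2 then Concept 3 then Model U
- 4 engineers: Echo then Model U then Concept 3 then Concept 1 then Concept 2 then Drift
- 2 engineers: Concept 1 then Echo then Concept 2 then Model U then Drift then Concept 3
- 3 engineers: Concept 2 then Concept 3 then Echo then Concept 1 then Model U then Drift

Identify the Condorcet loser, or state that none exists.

Drift

Head-to-head results (23 engineers):
Concept 1–Model U: Model U 13–10.
Concept 1–Echo: Concept 1 13–10.
Concept 1 vs Concept 2: Concept 1 is ranked higher on 2+4+2 = 8 ballots, Concept 2 on 15. Concept 2 wins 15–8.
Concept 1 vs Concept 3: 3+6+2+2 = 13 for Concept 1, 10 for Concept 3 — Concept 1 by 13–10.
Concept 1 vs Drift: Concept 1, 18–5.
Model U vs Echo: Model U preferred on 3+6 = 9 ballots; Echo wins 14–9.
Model U vs Concept 2: 10 to 13, Concept 2.
Model U vs Concept 3: Model U, 12–11.
Model U–Drift: Model U 21–2.
Echo vs Concept 2: Echo is ranked higher on 2+4+2 = 8 ballots, Concept 2 on 15. Concept 2 wins 15–8.
Echo vs Concept 3: 11 to 12, Concept 3.
Echo vs Drift: Echo is ranked higher on 3+4+2+3 = 12 ballots, Drift on 11. Echo wins 12–11.
Concept 2 vs Concept 3: Concept 2, 19–4.
Concept 2 vs Drift: 21 to 2, Concept 2.
Concept 3–Drift: Concept 3 13–10.
Drift loses to every other design — it is the Condorcet loser.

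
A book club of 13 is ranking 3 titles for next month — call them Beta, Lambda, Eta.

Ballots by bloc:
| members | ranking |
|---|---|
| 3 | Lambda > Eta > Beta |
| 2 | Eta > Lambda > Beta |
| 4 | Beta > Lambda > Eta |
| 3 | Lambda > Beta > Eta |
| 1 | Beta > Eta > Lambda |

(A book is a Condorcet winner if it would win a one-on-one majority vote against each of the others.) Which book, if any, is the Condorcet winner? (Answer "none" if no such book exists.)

Lambda

Check each pair by majority over 13 ballots:
Beta vs Lambda: Lambda, 8–5.
Beta vs Eta: Beta, 8–5.
Lambda vs Eta: 3+4+3 = 10 for Lambda, 3 for Eta — Lambda by 10–3.
Lambda defeats every rival head-to-head and is the Condorcet winner.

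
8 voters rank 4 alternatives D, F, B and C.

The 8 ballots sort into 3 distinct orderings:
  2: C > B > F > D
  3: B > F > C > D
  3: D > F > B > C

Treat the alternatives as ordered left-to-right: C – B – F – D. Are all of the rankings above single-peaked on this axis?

Axis positions: C=1, B=2, F=3, D=4.
Group 1 (peak C at position 1): ranking walks positions 1-2-3-4, expanding outward from the peak — single-peaked.
Group 2 (peak B at position 2): ranking walks positions 2-3-1-4, expanding outward from the peak — single-peaked.
Group 3 (peak D at position 4): ranking walks positions 4-3-2-1, expanding outward from the peak — single-peaked.
Every ranking is single-peaked on this axis.

yes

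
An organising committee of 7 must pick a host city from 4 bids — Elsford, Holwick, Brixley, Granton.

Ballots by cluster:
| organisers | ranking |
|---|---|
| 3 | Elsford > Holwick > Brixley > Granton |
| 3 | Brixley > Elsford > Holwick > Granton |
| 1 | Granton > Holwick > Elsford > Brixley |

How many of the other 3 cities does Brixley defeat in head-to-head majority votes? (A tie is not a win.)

1

Brixley against each rival (7 organisers):
Brixley vs Elsford: Elsford wins 4–3.
Brixley vs Holwick: Holwick wins 4–3.
Brixley vs Granton: Brixley, 6–1.
Brixley beats Granton; loses to Elsford, Holwick — 1 pairwise win.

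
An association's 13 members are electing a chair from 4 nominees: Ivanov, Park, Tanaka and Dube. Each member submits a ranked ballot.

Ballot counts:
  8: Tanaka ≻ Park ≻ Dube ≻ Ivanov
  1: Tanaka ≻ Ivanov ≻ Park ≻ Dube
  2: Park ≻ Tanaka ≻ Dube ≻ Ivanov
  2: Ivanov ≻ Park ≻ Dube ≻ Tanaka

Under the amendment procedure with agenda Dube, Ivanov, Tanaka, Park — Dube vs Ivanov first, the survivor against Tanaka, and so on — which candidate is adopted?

Tanaka

Round 1: Dube vs Ivanov — 10–3, Dube advances.
Round 2: Dube vs Tanaka — 2–11, Tanaka advances.
Round 3: Tanaka vs Park — 9–4, Tanaka advances.
The agenda winner is Tanaka.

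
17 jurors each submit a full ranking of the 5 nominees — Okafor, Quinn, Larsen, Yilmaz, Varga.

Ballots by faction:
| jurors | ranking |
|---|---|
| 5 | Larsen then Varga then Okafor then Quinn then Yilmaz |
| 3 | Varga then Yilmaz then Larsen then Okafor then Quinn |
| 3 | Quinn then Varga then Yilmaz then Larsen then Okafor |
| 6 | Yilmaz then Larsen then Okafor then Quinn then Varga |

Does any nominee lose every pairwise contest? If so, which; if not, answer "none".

none

Head-to-head results (17 jurors):
Okafor vs Quinn: 5+3+6 = 14 for Okafor, 3 for Quinn — Okafor by 14–3.
Okafor vs Larsen: Larsen, 17–0.
Okafor vs Yilmaz: Yilmaz, 12–5.
Okafor vs Varga: Okafor preferred on 6 ballots; Varga wins 11–6.
Quinn–Larsen: Larsen 14–3.
Quinn vs Yilmaz: Quinn is ranked higher on 5+3 = 8 ballots, Yilmaz on 9. Yilmaz wins 9–8.
Quinn vs Varga: Quinn, 9–8.
Larsen vs Yilmaz: Yilmaz, 12–5.
Larsen vs Varga: Larsen is ranked higher on 5+6 = 11 ballots, Varga on 6. Larsen wins 11–6.
Yilmaz vs Varga: Varga wins 11–6.
No nominee is winless: Okafor beats Quinn; Quinn beats Varga; Larsen beats Okafor; Yilmaz beats Okafor; Varga beats Okafor. There is no Condorcet loser.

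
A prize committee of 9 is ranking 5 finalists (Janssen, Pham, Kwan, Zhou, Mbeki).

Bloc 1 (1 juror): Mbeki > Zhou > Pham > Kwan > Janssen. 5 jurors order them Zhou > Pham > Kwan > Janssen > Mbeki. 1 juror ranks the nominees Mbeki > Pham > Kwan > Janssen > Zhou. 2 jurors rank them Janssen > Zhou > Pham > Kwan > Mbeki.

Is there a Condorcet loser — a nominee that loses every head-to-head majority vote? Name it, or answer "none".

Mbeki

Pairwise majorities:
Janssen vs Pham: 2 to 7, Pham.
Janssen–Kwan: Kwan 7–2.
Janssen vs Zhou: Zhou wins 6–3.
Janssen vs Mbeki: Janssen preferred on 5+2 = 7 ballots; Janssen wins 7–2.
Pham vs Kwan: Pham is ranked higher on 1+5+1+2 = 9 ballots, Kwan on 0. Pham wins 9–0.
Pham vs Zhou: 1 to 8, Zhou.
Pham vs Mbeki: Pham, 7–2.
Kwan vs Zhou: 1 to 8, Zhou.
Kwan vs Mbeki: 7 to 2, Kwan.
Zhou vs Mbeki: Zhou preferred on 5+2 = 7 ballots; Zhou wins 7–2.
Mbeki is beaten in every head-to-head and is the Condorcet loser.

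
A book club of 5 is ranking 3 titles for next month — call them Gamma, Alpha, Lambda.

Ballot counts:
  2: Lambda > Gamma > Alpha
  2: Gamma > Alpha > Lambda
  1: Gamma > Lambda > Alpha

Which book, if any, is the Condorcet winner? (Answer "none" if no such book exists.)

Gamma

Check each pair by majority over 5 ballots:
Gamma vs Alpha: Gamma wins 5–0.
Gamma–Lambda: Gamma 3–2.
Alpha–Lambda: Lambda 3–2.
Gamma defeats every rival head-to-head and is the Condorcet winner.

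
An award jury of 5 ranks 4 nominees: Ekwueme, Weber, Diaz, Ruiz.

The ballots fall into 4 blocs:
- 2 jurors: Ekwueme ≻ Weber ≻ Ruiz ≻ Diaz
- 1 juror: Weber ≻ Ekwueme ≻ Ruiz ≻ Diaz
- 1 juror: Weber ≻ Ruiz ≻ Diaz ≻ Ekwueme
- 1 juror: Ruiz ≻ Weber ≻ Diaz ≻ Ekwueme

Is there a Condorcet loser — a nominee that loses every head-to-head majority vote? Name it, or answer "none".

Pairwise majorities:
Ekwueme–Weber: Weber 3–2.
Ekwueme vs Diaz: 2+1 = 3 for Ekwueme, 2 for Diaz — Ekwueme by 3–2.
Ekwueme vs Ruiz: Ekwueme wins 3–2.
Weber vs Diaz: 2+1+1+1 = 5 for Weber, 0 for Diaz — Weber by 5–0.
Weber vs Ruiz: Weber wins 4–1.
Diaz–Ruiz: Ruiz 5–0.
Diaz loses to every other nominee — it is the Condorcet loser.

Diaz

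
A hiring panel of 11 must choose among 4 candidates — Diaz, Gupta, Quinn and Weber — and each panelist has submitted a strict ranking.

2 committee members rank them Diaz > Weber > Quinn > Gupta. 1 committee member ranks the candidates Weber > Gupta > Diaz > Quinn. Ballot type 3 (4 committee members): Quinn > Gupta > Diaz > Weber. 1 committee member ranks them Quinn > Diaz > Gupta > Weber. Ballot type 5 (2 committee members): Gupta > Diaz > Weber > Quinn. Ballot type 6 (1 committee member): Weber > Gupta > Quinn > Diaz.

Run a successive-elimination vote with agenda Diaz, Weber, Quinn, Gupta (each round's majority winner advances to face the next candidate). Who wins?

Round 1: Diaz vs Weber — 9–2, Diaz advances.
Round 2: Diaz vs Quinn — 5–6, Quinn advances.
Round 3: Quinn vs Gupta — 7–4, Quinn advances.
Quinn survives the agenda.

Quinn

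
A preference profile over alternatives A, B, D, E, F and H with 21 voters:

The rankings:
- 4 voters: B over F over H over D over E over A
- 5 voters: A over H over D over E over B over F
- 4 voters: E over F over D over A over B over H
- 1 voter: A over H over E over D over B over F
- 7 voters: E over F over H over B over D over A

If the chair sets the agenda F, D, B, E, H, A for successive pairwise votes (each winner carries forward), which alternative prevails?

Round 1: F vs D — 15–6, F advances.
Round 2: F vs B — 11–10, F advances.
Round 3: F vs E — 4–17, E advances.
Round 4: E vs H — 11–10, E advances.
Round 5: E vs A — 15–6, E advances.
E survives the agenda.

E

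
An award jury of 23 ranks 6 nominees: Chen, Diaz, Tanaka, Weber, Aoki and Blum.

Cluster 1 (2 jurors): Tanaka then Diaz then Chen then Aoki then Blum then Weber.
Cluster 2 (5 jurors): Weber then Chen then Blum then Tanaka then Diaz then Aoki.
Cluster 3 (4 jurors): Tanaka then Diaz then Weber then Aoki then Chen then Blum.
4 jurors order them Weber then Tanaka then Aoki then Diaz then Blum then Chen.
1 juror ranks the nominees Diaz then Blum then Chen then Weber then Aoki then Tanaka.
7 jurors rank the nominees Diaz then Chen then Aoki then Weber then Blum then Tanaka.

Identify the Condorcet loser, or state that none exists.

Pairwise majorities:
Chen vs Diaz: Diaz, 18–5.
Chen vs Tanaka: Chen preferred on 5+1+7 = 13 ballots; Chen wins 13–10.
Chen vs Weber: Weber wins 13–10.
Chen–Aoki: Chen 15–8.
Chen vs Blum: Chen wins 18–5.
Diaz vs Tanaka: Diaz preferred on 1+7 = 8 ballots; Tanaka wins 15–8.
Diaz vs Weber: 2+4+1+7 = 14 for Diaz, 9 for Weber — Diaz by 14–9.
Diaz–Aoki: Diaz 19–4.
Diaz–Blum: Diaz 18–5.
Tanaka–Weber: Weber 17–6.
Tanaka–Aoki: Tanaka 15–8.
Tanaka vs Blum: 10 to 13, Blum.
Weber–Aoki: Weber 14–9.
Weber vs Blum: Weber wins 20–3.
Aoki vs Blum: Aoki wins 17–6.
Every nominee wins at least one matchup (Chen beats Tanaka; Diaz beats Chen; Tanaka beats Diaz; Weber beats Chen; Aoki beats Blum; Blum beats Tanaka), so there is no Condorcet loser.

none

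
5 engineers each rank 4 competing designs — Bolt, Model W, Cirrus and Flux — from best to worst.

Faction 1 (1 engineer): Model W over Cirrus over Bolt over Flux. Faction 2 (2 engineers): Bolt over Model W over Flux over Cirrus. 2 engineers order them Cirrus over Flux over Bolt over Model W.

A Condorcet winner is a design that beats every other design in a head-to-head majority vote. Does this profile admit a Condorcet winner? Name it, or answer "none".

Pairwise majorities:
Bolt vs Model W: Bolt is ranked higher on 2+2 = 4 ballots, Model W on 1. Bolt wins 4–1.
Bolt–Cirrus: Cirrus 3–2.
Bolt vs Flux: Bolt, 3–2.
Model W vs Cirrus: Model W, 3–2.
Model W vs Flux: Model W wins 3–2.
Cirrus vs Flux: Cirrus, 3–2.
Each design drops at least one matchup (Bolt loses to Cirrus; Model W loses to Bolt; Cirrus loses to Model W; Flux loses to Bolt); the cycle Bolt > Model W > Cirrus > Bolt rules out a Condorcet winner.

none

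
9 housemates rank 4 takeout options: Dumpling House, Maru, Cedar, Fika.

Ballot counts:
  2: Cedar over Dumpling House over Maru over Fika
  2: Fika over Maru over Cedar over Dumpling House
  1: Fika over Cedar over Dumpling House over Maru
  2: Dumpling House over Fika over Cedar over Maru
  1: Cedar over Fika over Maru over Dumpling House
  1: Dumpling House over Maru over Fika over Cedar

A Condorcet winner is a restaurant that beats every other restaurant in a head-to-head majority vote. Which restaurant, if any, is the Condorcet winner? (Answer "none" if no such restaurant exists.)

none

Head-to-head results (9 friends):
Dumpling House vs Maru: Dumpling House wins 6–3.
Dumpling House vs Cedar: Dumpling House preferred on 2+1 = 3 ballots; Cedar wins 6–3.
Dumpling House vs Fika: Dumpling House is ranked higher on 2+2+1 = 5 ballots, Fika on 4. Dumpling House wins 5–4.
Maru vs Cedar: Cedar wins 6–3.
Maru vs Fika: Maru preferred on 2+1 = 3 ballots; Fika wins 6–3.
Cedar vs Fika: 2+1 = 3 for Cedar, 6 for Fika — Fika by 6–3.
No restaurant is unbeaten: Dumpling House loses to Cedar; Maru loses to Dumpling House; Cedar loses to Fika; Fika loses to Dumpling House. In particular Dumpling House beats Fika beats Cedar beats Dumpling House is a majority cycle — no Condorcet winner exists.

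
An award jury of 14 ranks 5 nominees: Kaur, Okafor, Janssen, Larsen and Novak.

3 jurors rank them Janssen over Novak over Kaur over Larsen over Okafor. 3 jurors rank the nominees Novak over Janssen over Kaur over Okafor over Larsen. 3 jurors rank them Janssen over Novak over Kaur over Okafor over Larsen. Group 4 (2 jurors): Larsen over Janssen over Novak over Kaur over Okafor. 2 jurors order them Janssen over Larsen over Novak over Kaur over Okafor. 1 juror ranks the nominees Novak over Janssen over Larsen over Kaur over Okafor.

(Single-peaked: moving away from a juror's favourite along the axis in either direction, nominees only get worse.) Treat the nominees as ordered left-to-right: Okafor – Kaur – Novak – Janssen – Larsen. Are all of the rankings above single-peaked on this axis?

yes

Axis positions: Okafor=1, Kaur=2, Novak=3, Janssen=4, Larsen=5.
Group 1 (peak Janssen at position 4): ranking walks positions 4-3-2-5-1, expanding outward from the peak — single-peaked.
Group 2 (peak Novak at position 3): ranking walks positions 3-4-2-1-5, expanding outward from the peak — single-peaked.
Group 3 (peak Janssen at position 4): ranking walks positions 4-3-2-1-5, expanding outward from the peak — single-peaked.
Group 4 (peak Larsen at position 5): ranking walks positions 5-4-3-2-1, expanding outward from the peak — single-peaked.
Group 5 (peak Janssen at position 4): ranking walks positions 4-5-3-2-1, expanding outward from the peak — single-peaked.
Group 6 (peak Novak at position 3): ranking walks positions 3-4-5-2-1, expanding outward from the peak — single-peaked.
Every ranking is single-peaked on this axis.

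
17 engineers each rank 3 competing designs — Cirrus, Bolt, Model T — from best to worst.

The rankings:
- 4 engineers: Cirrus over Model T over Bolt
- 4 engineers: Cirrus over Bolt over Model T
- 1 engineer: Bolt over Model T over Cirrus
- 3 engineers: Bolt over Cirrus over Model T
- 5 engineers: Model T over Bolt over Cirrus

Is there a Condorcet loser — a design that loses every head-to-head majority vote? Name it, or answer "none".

Head-to-head results (17 engineers):
Cirrus vs Bolt: Bolt, 9–8.
Cirrus vs Model T: Cirrus, 11–6.
Bolt vs Model T: Model T, 9–8.
Each design has at least one pairwise win (Cirrus beats Model T; Bolt beats Cirrus; Model T beats Bolt) — no Condorcet loser.

none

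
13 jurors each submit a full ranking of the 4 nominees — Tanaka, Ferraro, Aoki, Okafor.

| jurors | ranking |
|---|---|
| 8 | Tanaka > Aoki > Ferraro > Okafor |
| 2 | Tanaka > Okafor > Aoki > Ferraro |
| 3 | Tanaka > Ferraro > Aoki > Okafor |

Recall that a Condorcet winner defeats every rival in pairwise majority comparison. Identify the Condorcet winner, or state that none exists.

Tanaka

Check each pair by majority over 13 ballots:
Tanaka vs Ferraro: 13 to 0, Tanaka.
Tanaka vs Aoki: Tanaka is ranked higher on 8+2+3 = 13 ballots, Aoki on 0. Tanaka wins 13–0.
Tanaka vs Okafor: 8+2+3 = 13 for Tanaka, 0 for Okafor — Tanaka by 13–0.
Ferraro vs Aoki: 3 to 10, Aoki.
Ferraro vs Okafor: Ferraro is ranked higher on 8+3 = 11 ballots, Okafor on 2. Ferraro wins 11–2.
Aoki vs Okafor: Aoki is ranked higher on 8+3 = 11 ballots, Okafor on 2. Aoki wins 11–2.
Tanaka wins every pairwise contest, so Tanaka is the Condorcet winner.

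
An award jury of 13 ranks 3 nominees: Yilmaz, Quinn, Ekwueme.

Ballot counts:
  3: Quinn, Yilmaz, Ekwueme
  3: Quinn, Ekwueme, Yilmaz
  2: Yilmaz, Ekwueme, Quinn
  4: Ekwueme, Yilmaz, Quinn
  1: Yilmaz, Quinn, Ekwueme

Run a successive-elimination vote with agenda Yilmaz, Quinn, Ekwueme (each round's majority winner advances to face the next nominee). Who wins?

Round 1: Yilmaz vs Quinn — 7–6, Yilmaz advances.
Round 2: Yilmaz vs Ekwueme — 6–7, Ekwueme advances.
The agenda winner is Ekwueme.

Ekwueme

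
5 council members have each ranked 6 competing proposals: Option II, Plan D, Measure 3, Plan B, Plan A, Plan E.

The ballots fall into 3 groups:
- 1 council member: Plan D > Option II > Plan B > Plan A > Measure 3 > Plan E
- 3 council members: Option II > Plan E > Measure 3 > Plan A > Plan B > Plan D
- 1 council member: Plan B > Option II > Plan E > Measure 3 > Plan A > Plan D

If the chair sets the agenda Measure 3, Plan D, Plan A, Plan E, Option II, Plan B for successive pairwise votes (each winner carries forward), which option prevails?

Option II

Round 1: Measure 3 vs Plan D — 4–1, Measure 3 advances.
Round 2: Measure 3 vs Plan A — 4–1, Measure 3 advances.
Round 3: Measure 3 vs Plan E — 1–4, Plan E advances.
Round 4: Plan E vs Option II — 0–5, Option II advances.
Round 5: Option II vs Plan B — 4–1, Option II advances.
The agenda winner is Option II.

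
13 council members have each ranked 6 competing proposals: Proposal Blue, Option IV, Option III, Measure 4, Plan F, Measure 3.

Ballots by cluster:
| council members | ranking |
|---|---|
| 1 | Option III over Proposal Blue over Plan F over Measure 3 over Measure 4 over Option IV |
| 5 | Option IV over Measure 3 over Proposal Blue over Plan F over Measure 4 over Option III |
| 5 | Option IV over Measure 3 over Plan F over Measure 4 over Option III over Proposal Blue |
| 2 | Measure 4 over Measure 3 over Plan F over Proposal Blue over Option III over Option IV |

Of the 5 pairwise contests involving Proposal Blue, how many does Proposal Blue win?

1

Proposal Blue against each rival (13 council members):
Proposal Blue vs Option IV: Proposal Blue preferred on 1+2 = 3 ballots; Option IV wins 10–3.
Proposal Blue vs Option III: 5+2 = 7 for Proposal Blue, 6 for Option III — Proposal Blue by 7–6.
Proposal Blue vs Measure 4: Proposal Blue preferred on 1+5 = 6 ballots; Measure 4 wins 7–6.
Proposal Blue vs Plan F: Plan F, 7–6.
Proposal Blue vs Measure 3: Proposal Blue is ranked higher on 1 ballot, Measure 3 on 12. Measure 3 wins 12–1.
Proposal Blue beats Option III; loses to Option IV, Measure 4, Plan F, Measure 3 — 1 pairwise win.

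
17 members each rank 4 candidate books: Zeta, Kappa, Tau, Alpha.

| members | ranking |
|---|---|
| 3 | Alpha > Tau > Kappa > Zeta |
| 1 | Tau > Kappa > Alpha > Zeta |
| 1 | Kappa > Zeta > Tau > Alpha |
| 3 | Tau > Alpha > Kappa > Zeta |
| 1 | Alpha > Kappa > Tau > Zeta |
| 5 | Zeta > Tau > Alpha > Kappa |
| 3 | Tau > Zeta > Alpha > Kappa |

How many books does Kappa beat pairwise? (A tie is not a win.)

Kappa against each rival (17 members):
Kappa vs Zeta: Kappa, 9–8.
Kappa vs Tau: 2 to 15, Tau.
Kappa vs Alpha: Kappa is ranked higher on 1+1 = 2 ballots, Alpha on 15. Alpha wins 15–2.
Kappa beats Zeta; loses to Tau, Alpha — 1 pairwise win.

1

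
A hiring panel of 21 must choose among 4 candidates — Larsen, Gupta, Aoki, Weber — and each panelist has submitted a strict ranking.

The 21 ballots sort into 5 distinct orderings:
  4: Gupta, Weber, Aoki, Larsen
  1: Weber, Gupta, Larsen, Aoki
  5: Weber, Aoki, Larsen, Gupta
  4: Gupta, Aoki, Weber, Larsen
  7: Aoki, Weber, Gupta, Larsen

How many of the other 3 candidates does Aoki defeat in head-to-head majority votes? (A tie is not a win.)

Aoki against each rival (21 committee members):
Aoki vs Larsen: Aoki is ranked higher on 4+5+4+7 = 20 ballots, Larsen on 1. Aoki wins 20–1.
Aoki vs Gupta: Aoki, 12–9.
Aoki vs Weber: Aoki wins 11–10.
Aoki beats Larsen, Gupta, Weber — 3 pairwise wins.

3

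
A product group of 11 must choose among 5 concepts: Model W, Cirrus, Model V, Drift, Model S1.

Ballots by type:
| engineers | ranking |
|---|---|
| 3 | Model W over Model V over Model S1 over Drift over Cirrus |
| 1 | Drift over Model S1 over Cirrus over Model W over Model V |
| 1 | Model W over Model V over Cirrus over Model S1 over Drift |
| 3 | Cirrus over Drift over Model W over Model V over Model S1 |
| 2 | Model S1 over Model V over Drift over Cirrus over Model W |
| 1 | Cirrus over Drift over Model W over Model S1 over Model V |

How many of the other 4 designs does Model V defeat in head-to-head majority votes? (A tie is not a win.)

3

Model V against each rival (11 engineers):
Model V vs Model W: Model W wins 9–2.
Model V vs Cirrus: Model V is ranked higher on 3+1+2 = 6 ballots, Cirrus on 5. Model V wins 6–5.
Model V vs Drift: 3+1+2 = 6 for Model V, 5 for Drift — Model V by 6–5.
Model V–Model S1: Model V 7–4.
Model V beats Cirrus, Drift, Model S1; loses to Model W — 3 pairwise wins.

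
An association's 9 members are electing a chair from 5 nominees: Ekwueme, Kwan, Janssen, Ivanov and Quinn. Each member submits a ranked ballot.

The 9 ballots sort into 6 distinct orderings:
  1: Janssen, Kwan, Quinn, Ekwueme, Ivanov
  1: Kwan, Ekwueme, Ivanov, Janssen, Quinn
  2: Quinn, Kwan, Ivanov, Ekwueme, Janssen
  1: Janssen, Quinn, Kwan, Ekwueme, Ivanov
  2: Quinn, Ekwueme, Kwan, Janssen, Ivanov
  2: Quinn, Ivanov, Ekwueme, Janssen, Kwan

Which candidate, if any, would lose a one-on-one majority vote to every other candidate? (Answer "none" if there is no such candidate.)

Head-to-head results (9 voters):
Ekwueme vs Kwan: Kwan wins 5–4.
Ekwueme–Janssen: Ekwueme 7–2.
Ekwueme vs Ivanov: Ekwueme preferred on 1+1+1+2 = 5 ballots; Ekwueme wins 5–4.
Ekwueme vs Quinn: 1 for Ekwueme, 8 for Quinn — Quinn by 8–1.
Kwan vs Janssen: 5 to 4, Kwan.
Kwan vs Ivanov: Kwan, 7–2.
Kwan vs Quinn: Kwan is ranked higher on 1+1 = 2 ballots, Quinn on 7. Quinn wins 7–2.
Janssen vs Ivanov: Ivanov wins 5–4.
Janssen–Quinn: Quinn 6–3.
Ivanov vs Quinn: Quinn, 8–1.
Only Janssen has no wins; Janssen is the Condorcet loser.

Janssen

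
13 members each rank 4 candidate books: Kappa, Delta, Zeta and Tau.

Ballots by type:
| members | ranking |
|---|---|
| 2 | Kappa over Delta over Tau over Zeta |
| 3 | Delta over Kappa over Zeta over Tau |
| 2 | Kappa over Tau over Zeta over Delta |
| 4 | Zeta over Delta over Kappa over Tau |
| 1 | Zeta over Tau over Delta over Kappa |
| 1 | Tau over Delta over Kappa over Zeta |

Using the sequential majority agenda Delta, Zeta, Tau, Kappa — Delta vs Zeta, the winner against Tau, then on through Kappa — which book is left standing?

Round 1: Delta vs Zeta — 6–7, Zeta advances.
Round 2: Zeta vs Tau — 8–5, Zeta advances.
Round 3: Zeta vs Kappa — 5–8, Kappa advances.
The agenda winner is Kappa.

Kappa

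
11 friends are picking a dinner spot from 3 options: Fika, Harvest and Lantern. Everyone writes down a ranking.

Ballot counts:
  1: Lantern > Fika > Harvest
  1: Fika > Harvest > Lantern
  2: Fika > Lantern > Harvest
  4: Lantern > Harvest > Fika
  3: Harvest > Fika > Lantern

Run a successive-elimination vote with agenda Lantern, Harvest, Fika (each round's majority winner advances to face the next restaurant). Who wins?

Round 1: Lantern vs Harvest — 7–4, Lantern advances.
Round 2: Lantern vs Fika — 5–6, Fika advances.
The agenda winner is Fika.

Fika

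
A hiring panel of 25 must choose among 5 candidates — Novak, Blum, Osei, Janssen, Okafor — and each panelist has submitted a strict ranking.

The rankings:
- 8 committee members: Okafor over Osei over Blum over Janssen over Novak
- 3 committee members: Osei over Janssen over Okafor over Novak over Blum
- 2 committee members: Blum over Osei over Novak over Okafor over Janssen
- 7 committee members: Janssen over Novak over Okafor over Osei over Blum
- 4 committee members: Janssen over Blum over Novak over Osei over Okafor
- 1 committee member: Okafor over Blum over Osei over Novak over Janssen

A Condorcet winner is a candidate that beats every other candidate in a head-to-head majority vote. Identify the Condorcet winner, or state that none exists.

none

Check each pair by majority over 25 ballots:
Novak vs Blum: Novak preferred on 3+7 = 10 ballots; Blum wins 15–10.
Novak vs Osei: 7+4 = 11 for Novak, 14 for Osei — Osei by 14–11.
Novak vs Janssen: Novak is ranked higher on 2+1 = 3 ballots, Janssen on 22. Janssen wins 22–3.
Novak vs Okafor: Novak is ranked higher on 2+7+4 = 13 ballots, Okafor on 12. Novak wins 13–12.
Blum vs Osei: Blum is ranked higher on 2+4+1 = 7 ballots, Osei on 18. Osei wins 18–7.
Blum vs Janssen: Blum preferred on 8+2+1 = 11 ballots; Janssen wins 14–11.
Blum vs Okafor: Blum is ranked higher on 2+4 = 6 ballots, Okafor on 19. Okafor wins 19–6.
Osei vs Janssen: 14 to 11, Osei.
Osei vs Okafor: 3+2+4 = 9 for Osei, 16 for Okafor — Okafor by 16–9.
Janssen vs Okafor: 14 to 11, Janssen.
No candidate is unbeaten: Novak loses to Blum; Blum loses to Osei; Osei loses to Okafor; Janssen loses to Osei; Okafor loses to Novak. In particular Novak → Okafor → Blum → Novak is a majority cycle — no Condorcet winner exists.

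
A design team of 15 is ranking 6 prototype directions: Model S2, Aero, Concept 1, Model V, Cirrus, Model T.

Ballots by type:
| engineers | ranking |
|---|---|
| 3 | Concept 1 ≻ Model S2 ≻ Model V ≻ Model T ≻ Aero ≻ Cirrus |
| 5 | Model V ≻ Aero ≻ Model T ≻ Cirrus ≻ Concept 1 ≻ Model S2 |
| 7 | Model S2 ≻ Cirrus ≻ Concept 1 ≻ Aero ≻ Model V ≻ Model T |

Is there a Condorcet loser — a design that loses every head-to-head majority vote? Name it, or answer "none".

none

Head-to-head results (15 engineers):
Model S2 vs Aero: Model S2, 10–5.
Model S2 vs Concept 1: Concept 1 wins 8–7.
Model S2 vs Model V: 10 to 5, Model S2.
Model S2 vs Cirrus: 10 to 5, Model S2.
Model S2 vs Model T: Model S2 wins 10–5.
Aero–Concept 1: Concept 1 10–5.
Aero–Model V: Model V 8–7.
Aero vs Cirrus: Aero wins 8–7.
Aero–Model T: Aero 12–3.
Concept 1 vs Model V: Concept 1 wins 10–5.
Concept 1 vs Cirrus: 3 for Concept 1, 12 for Cirrus — Cirrus by 12–3.
Concept 1 vs Model T: Concept 1, 10–5.
Model V vs Cirrus: 3+5 = 8 for Model V, 7 for Cirrus — Model V by 8–7.
Model V vs Model T: Model V wins 15–0.
Cirrus vs Model T: Cirrus preferred on 7 ballots; Model T wins 8–7.
Every design wins at least one matchup (Model S2 beats Aero; Aero beats Cirrus; Concept 1 beats Model S2; Model V beats Aero; Cirrus beats Concept 1; Model T beats Cirrus), so there is no Condorcet loser.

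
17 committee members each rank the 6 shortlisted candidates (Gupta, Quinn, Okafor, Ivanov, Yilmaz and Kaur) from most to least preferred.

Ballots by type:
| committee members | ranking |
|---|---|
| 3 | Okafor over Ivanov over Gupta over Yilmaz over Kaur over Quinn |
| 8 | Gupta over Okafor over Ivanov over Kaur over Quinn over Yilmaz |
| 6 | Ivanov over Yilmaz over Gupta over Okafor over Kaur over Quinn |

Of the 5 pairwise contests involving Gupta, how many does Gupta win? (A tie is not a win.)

4

Gupta against each rival (17 committee members):
Gupta vs Quinn: 3+8+6 = 17 for Gupta, 0 for Quinn — Gupta by 17–0.
Gupta vs Okafor: Gupta wins 14–3.
Gupta vs Ivanov: 8 to 9, Ivanov.
Gupta–Yilmaz: Gupta 11–6.
Gupta vs Kaur: Gupta, 17–0.
Gupta beats Quinn, Okafor, Yilmaz, Kaur; loses to Ivanov — 4 pairwise wins.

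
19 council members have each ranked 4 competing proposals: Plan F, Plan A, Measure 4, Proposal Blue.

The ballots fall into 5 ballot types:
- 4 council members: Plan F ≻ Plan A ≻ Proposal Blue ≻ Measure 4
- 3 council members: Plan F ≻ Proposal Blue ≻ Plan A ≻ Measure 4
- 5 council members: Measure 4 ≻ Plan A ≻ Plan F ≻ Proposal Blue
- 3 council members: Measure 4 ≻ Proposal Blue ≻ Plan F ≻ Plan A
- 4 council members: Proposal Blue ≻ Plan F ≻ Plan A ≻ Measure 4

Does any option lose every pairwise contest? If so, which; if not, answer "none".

Measure 4

Pairwise majorities:
Plan F vs Plan A: 14 to 5, Plan F.
Plan F vs Measure 4: Plan F, 11–8.
Plan F vs Proposal Blue: Plan F wins 12–7.
Plan A vs Measure 4: Plan A is ranked higher on 4+3+4 = 11 ballots, Measure 4 on 8. Plan A wins 11–8.
Plan A vs Proposal Blue: Plan A preferred on 4+5 = 9 ballots; Proposal Blue wins 10–9.
Measure 4 vs Proposal Blue: 8 to 11, Proposal Blue.
Measure 4 is beaten in every head-to-head and is the Condorcet loser.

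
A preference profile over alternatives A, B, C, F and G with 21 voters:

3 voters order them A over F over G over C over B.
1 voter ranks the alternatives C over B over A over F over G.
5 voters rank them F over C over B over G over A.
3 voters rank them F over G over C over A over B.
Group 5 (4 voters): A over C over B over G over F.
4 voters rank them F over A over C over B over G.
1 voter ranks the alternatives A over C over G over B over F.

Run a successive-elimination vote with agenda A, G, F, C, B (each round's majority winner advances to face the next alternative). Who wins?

Round 1: A vs G — 13–8, A advances.
Round 2: A vs F — 9–12, F advances.
Round 3: F vs C — 15–6, F advances.
Round 4: F vs B — 15–6, F advances.
The agenda winner is F.

F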